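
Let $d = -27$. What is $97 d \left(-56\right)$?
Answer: $146664$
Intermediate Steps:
$97 d \left(-56\right) = 97 \left(-27\right) \left(-56\right) = \left(-2619\right) \left(-56\right) = 146664$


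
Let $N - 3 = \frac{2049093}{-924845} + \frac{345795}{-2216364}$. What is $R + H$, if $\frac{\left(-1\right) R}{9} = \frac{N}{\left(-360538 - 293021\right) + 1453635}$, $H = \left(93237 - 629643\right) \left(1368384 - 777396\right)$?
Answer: $- \frac{57765836086512272188385203473}{182221146127159120} \approx -3.1701 \cdot 10^{11}$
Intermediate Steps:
$N = \frac{429345585371}{683264387860}$ ($N = 3 + \left(\frac{2049093}{-924845} + \frac{345795}{-2216364}\right) = 3 + \left(2049093 \left(- \frac{1}{924845}\right) + 345795 \left(- \frac{1}{2216364}\right)\right) = 3 - \frac{1620447578209}{683264387860} = \frac{429345585371}{683264387860} \approx 0.62837$)
$H = -317009509128$ ($H = \left(-536406\right) 590988 = -317009509128$)
$R = - \frac{1288036756113}{182221146127159120}$ ($R = - 9 \frac{429345585371}{683264387860 \left(\left(-360538 - 293021\right) + 1453635\right)} = - 9 \frac{429345585371}{683264387860 \left(-653559 + 1453635\right)} = - 9 \frac{429345585371}{683264387860 \cdot 800076} = - 9 \cdot \frac{429345585371}{683264387860} \cdot \frac{1}{800076} = \left(-9\right) \frac{429345585371}{546663438381477360} = - \frac{1288036756113}{182221146127159120} \approx -7.0685 \cdot 10^{-6}$)
$R + H = - \frac{1288036756113}{182221146127159120} - 317009509128 = - \frac{57765836086512272188385203473}{182221146127159120}$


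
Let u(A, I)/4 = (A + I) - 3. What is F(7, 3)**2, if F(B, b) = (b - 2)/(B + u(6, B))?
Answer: 1/2209 ≈ 0.00045269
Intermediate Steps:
u(A, I) = -12 + 4*A + 4*I (u(A, I) = 4*((A + I) - 3) = 4*(-3 + A + I) = -12 + 4*A + 4*I)
F(B, b) = (-2 + b)/(12 + 5*B) (F(B, b) = (b - 2)/(B + (-12 + 4*6 + 4*B)) = (-2 + b)/(B + (-12 + 24 + 4*B)) = (-2 + b)/(B + (12 + 4*B)) = (-2 + b)/(12 + 5*B))
F(7, 3)**2 = ((-2 + 3)/(12 + 5*7))**2 = (1/(12 + 35))**2 = (1/47)**2 = 1/2209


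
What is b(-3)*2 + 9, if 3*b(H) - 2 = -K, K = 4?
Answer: 23/3 ≈ 7.6667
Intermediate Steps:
b(H) = -2/3 (b(H) = 2/3 + (-1*4)/3 = 2/3 + (1/3)*(-4) = 2/3 - 4/3 = -2/3)
b(-3)*2 + 9 = -2/3*2 + 9 = -4/3 + 9 = 23/3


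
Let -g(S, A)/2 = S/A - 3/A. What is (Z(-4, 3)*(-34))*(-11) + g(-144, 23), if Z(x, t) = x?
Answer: -34114/23 ≈ -1483.2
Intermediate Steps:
g(S, A) = 6/A - 2*S/A (g(S, A) = -2*(S/A - 3/A) = -2*(-3/A + S/A) = 6/A - 2*S/A)
(Z(-4, 3)*(-34))*(-11) + g(-144, 23) = -4*(-34)*(-11) + 2*(3 - 1*(-144))/23 = 136*(-11) + 2*(1/23)*(3 + 144) = -1496 + 2*(1/23)*147 = -1496 + 294/23 = -34114/23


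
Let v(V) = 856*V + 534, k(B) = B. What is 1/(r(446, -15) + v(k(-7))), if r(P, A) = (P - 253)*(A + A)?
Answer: -1/11248 ≈ -8.8905e-5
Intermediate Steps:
r(P, A) = 2*A*(-253 + P) (r(P, A) = (-253 + P)*(2*A) = 2*A*(-253 + P))
v(V) = 534 + 856*V
1/(r(446, -15) + v(k(-7))) = 1/(2*(-15)*(-253 + 446) + (534 + 856*(-7))) = 1/(2*(-15)*193 + (534 - 5992)) = 1/(-5790 - 5458) = 1/(-11248) = -1/11248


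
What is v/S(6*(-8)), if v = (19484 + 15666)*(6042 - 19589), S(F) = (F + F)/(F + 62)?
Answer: 1666619675/24 ≈ 6.9442e+7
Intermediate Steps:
S(F) = 2*F/(62 + F) (S(F) = (2*F)/(62 + F) = 2*F/(62 + F))
v = -476177050 (v = 35150*(-13547) = -476177050)
v/S(6*(-8)) = -476177050/(2*(6*(-8))/(62 + 6*(-8))) = -476177050/(2*(-48)/(62 - 48)) = -476177050/(2*(-48)/14) = -476177050/(2*(-48)*(1/14)) = -476177050/(-48/7) = -476177050*(-7/48) = 1666619675/24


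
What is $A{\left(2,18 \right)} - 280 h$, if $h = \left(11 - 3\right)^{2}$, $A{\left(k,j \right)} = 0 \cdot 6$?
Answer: $-17920$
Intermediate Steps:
$A{\left(k,j \right)} = 0$
$h = 64$ ($h = 8^{2} = 64$)
$A{\left(2,18 \right)} - 280 h = 0 - 17920 = -17920$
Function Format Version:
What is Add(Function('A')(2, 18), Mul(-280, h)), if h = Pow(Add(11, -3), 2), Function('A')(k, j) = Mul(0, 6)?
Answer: -17920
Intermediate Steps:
Function('A')(k, j) = 0
h = 64 (h = Pow(8, 2) = 64)
Add(Function('A')(2, 18), Mul(-280, h)) = Add(0, Mul(-280, 64)) = Add(0, -17920) = -17920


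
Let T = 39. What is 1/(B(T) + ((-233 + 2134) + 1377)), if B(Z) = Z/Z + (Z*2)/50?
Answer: 25/82014 ≈ 0.00030483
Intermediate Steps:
B(Z) = 1 + Z/25 (B(Z) = 1 + (2*Z)*(1/50) = 1 + Z/25)
1/(B(T) + ((-233 + 2134) + 1377)) = 1/((1 + (1/25)*39) + ((-233 + 2134) + 1377)) = 1/((1 + 39/25) + (1901 + 1377)) = 1/(64/25 + 3278) = 1/(82014/25) = 25/82014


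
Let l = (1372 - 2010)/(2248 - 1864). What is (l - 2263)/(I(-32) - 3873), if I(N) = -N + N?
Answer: 434815/743616 ≈ 0.58473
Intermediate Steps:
l = -319/192 (l = -638/384 = -638*1/384 = -319/192 ≈ -1.6615)
I(N) = 0
(l - 2263)/(I(-32) - 3873) = (-319/192 - 2263)/(0 - 3873) = -434815/192/(-3873) = -434815/192*(-1/3873) = 434815/743616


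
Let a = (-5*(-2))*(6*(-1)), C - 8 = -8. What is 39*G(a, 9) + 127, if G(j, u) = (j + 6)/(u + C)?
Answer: -107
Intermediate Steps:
C = 0 (C = 8 - 8 = 0)
a = -60 (a = 10*(-6) = -60)
G(j, u) = (6 + j)/u (G(j, u) = (j + 6)/(u + 0) = (6 + j)/u)
39*G(a, 9) + 127 = 39*((6 - 60)/9) + 127 = 39*((1/9)*(-54)) + 127 = 39*(-6) + 127 = -234 + 127 = -107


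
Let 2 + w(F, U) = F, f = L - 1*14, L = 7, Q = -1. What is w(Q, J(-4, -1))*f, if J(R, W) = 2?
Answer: 21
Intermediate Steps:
f = -7 (f = 7 - 1*14 = 7 - 14 = -7)
w(F, U) = -2 + F
w(Q, J(-4, -1))*f = (-2 - 1)*(-7) = -3*(-7) = 21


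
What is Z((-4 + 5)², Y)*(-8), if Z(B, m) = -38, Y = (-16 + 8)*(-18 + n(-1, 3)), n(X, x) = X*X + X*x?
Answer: 304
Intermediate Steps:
n(X, x) = X² + X*x
Y = 160 (Y = (-16 + 8)*(-18 - (-1 + 3)) = -8*(-18 - 1*2) = -8*(-18 - 2) = -8*(-20) = 160)
Z((-4 + 5)², Y)*(-8) = -38*(-8) = 304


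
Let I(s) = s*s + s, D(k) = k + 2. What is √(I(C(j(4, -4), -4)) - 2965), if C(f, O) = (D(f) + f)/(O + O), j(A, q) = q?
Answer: I*√47419/4 ≈ 54.44*I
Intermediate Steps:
D(k) = 2 + k
C(f, O) = (2 + 2*f)/(2*O) (C(f, O) = ((2 + f) + f)/(O + O) = (2 + 2*f)/((2*O)) = (2 + 2*f)*(1/(2*O)) = (2 + 2*f)/(2*O))
I(s) = s + s² (I(s) = s² + s = s + s²)
√(I(C(j(4, -4), -4)) - 2965) = √(((1 - 4)/(-4))*(1 + (1 - 4)/(-4)) - 2965) = √((-¼*(-3))*(1 - ¼*(-3)) - 2965) = √(3*(1 + ¾)/4 - 2965) = √((¾)*(7/4) - 2965) = √(21/16 - 2965) = √(-47419/16) = I*√47419/4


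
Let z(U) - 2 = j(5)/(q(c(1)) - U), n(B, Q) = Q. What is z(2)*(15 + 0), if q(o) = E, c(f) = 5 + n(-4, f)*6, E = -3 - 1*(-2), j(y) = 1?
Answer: 25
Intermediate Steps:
E = -1 (E = -3 + 2 = -1)
c(f) = 5 + 6*f (c(f) = 5 + f*6 = 5 + 6*f)
q(o) = -1
z(U) = 2 + 1/(-1 - U)
z(2)*(15 + 0) = ((1 + 2*2)/(1 + 2))*(15 + 0) = ((1 + 4)/3)*15 = ((1/3)*5)*15 = (5/3)*15 = 25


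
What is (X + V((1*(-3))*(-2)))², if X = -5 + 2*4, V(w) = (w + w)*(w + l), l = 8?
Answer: 29241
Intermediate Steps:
V(w) = 2*w*(8 + w) (V(w) = (w + w)*(w + 8) = (2*w)*(8 + w) = 2*w*(8 + w))
X = 3 (X = -5 + 8 = 3)
(X + V((1*(-3))*(-2)))² = (3 + 2*((1*(-3))*(-2))*(8 + (1*(-3))*(-2)))² = (3 + 2*(-3*(-2))*(8 - 3*(-2)))² = (3 + 2*6*(8 + 6))² = (3 + 2*6*14)² = (3 + 168)² = 171² = 29241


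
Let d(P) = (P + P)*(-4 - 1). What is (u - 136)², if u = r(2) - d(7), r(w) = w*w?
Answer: 3844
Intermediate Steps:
d(P) = -10*P (d(P) = (2*P)*(-5) = -10*P)
r(w) = w²
u = 74 (u = 2² - (-10)*7 = 4 - 1*(-70) = 4 + 70 = 74)
(u - 136)² = (74 - 136)² = (-62)² = 3844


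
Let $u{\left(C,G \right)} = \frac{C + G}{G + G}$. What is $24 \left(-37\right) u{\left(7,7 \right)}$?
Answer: $-888$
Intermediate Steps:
$u{\left(C,G \right)} = \frac{C + G}{2 G}$
$24 \left(-37\right) u{\left(7,7 \right)} = 24 \left(-37\right) \frac{7 + 7}{2 \cdot 7} = - 888 \cdot \frac{1}{2} \cdot \frac{1}{7} \cdot 14 = \left(-888\right) 1 = -888$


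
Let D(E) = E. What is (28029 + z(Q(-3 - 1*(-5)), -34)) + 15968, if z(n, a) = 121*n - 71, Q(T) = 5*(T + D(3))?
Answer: 46951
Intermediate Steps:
Q(T) = 15 + 5*T (Q(T) = 5*(T + 3) = 5*(3 + T) = 15 + 5*T)
z(n, a) = -71 + 121*n
(28029 + z(Q(-3 - 1*(-5)), -34)) + 15968 = (28029 + (-71 + 121*(15 + 5*(-3 - 1*(-5))))) + 15968 = (28029 + (-71 + 121*(15 + 5*(-3 + 5)))) + 15968 = (28029 + (-71 + 121*(15 + 5*2))) + 15968 = (28029 + (-71 + 121*(15 + 10))) + 15968 = (28029 + (-71 + 121*25)) + 15968 = (28029 + (-71 + 3025)) + 15968 = (28029 + 2954) + 15968 = 30983 + 15968 = 46951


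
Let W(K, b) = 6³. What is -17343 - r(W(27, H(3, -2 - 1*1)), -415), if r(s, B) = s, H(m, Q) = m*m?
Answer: -17559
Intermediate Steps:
H(m, Q) = m²
W(K, b) = 216
-17343 - r(W(27, H(3, -2 - 1*1)), -415) = -17343 - 1*216 = -17343 - 216 = -17559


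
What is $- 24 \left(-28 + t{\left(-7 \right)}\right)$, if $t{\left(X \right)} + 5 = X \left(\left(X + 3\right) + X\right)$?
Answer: $-1056$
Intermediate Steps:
$t{\left(X \right)} = -5 + X \left(3 + 2 X\right)$ ($t{\left(X \right)} = -5 + X \left(\left(X + 3\right) + X\right) = -5 + X \left(\left(3 + X\right) + X\right) = -5 + X \left(3 + 2 X\right)$)
$- 24 \left(-28 + t{\left(-7 \right)}\right) = - 24 \left(-28 + \left(-5 + 2 \left(-7\right)^{2} + 3 \left(-7\right)\right)\right) = - 24 \left(-28 - -72\right) = - 24 \left(-28 + 72\right) = \left(-24\right) 44 = -1056$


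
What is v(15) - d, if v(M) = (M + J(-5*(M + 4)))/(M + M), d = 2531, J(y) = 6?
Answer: -25303/10 ≈ -2530.3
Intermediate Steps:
v(M) = (6 + M)/(2*M) (v(M) = (M + 6)/(M + M) = (6 + M)/((2*M)) = (6 + M)*(1/(2*M)) = (6 + M)/(2*M))
v(15) - d = (½)*(6 + 15)/15 - 1*2531 = (½)*(1/15)*21 - 2531 = 7/10 - 2531 = -25303/10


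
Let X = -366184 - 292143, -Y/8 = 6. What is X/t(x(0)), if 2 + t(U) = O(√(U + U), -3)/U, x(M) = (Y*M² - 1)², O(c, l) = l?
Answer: 658327/5 ≈ 1.3167e+5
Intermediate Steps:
Y = -48 (Y = -8*6 = -48)
x(M) = (-1 - 48*M²)² (x(M) = (-48*M² - 1)² = (-1 - 48*M²)²)
t(U) = -2 - 3/U
X = -658327
X/t(x(0)) = -658327/(-2 - 3/(1 + 48*0²)²) = -658327/(-2 - 3/(1 + 48*0)²) = -658327/(-2 - 3/(1 + 0)²) = -658327/(-2 - 3/(1²)) = -658327/(-2 - 3/1) = -658327/(-2 - 3*1) = -658327/(-2 - 3) = -658327/(-5) = -658327*(-⅕) = 658327/5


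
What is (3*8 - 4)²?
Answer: 400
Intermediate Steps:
(3*8 - 4)² = (24 - 4)² = 20² = 400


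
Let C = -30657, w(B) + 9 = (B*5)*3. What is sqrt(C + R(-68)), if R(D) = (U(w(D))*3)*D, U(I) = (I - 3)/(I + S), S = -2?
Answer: I*sqrt(32804249745)/1031 ≈ 175.67*I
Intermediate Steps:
w(B) = -9 + 15*B (w(B) = -9 + (B*5)*3 = -9 + (5*B)*3 = -9 + 15*B)
U(I) = (-3 + I)/(-2 + I) (U(I) = (I - 3)/(I - 2) = (-3 + I)/(-2 + I))
R(D) = 3*D*(-12 + 15*D)/(-11 + 15*D) (R(D) = (((-3 + (-9 + 15*D))/(-2 + (-9 + 15*D)))*3)*D = (((-12 + 15*D)/(-11 + 15*D))*3)*D = (3*(-12 + 15*D)/(-11 + 15*D))*D = 3*D*(-12 + 15*D)/(-11 + 15*D))
sqrt(C + R(-68)) = sqrt(-30657 + 9*(-68)*(-4 + 5*(-68))/(-11 + 15*(-68))) = sqrt(-30657 + 9*(-68)*(-4 - 340)/(-11 - 1020)) = sqrt(-30657 + 9*(-68)*(-344)/(-1031)) = sqrt(-30657 + 9*(-68)*(-1/1031)*(-344)) = sqrt(-30657 - 210528/1031) = sqrt(-31817895/1031) = I*sqrt(32804249745)/1031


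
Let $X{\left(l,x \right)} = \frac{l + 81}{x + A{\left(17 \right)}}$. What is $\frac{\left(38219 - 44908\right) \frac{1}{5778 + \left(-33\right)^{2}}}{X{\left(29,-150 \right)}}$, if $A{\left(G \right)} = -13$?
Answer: $\frac{1090307}{755370} \approx 1.4434$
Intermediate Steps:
$X{\left(l,x \right)} = \frac{81 + l}{-13 + x}$ ($X{\left(l,x \right)} = \frac{l + 81}{x - 13} = \frac{81 + l}{-13 + x}$)
$\frac{\left(38219 - 44908\right) \frac{1}{5778 + \left(-33\right)^{2}}}{X{\left(29,-150 \right)}} = \frac{\left(38219 - 44908\right) \frac{1}{5778 + \left(-33\right)^{2}}}{\frac{1}{-13 - 150} \left(81 + 29\right)} = \frac{\left(-6689\right) \frac{1}{5778 + 1089}}{\frac{1}{-163} \cdot 110} = \frac{\left(-6689\right) \frac{1}{6867}}{\left(- \frac{1}{163}\right) 110} = \frac{\left(-6689\right) \frac{1}{6867}}{- \frac{110}{163}} = \left(- \frac{6689}{6867}\right) \left(- \frac{163}{110}\right) = \frac{1090307}{755370}$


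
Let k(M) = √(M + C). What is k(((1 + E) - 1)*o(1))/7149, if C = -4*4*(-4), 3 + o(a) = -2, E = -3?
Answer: √79/7149 ≈ 0.0012433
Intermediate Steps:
o(a) = -5 (o(a) = -3 - 2 = -5)
C = 64 (C = -16*(-4) = 64)
k(M) = √(64 + M) (k(M) = √(M + 64) = √(64 + M))
k(((1 + E) - 1)*o(1))/7149 = √(64 + ((1 - 3) - 1)*(-5))/7149 = √(64 + (-2 - 1)*(-5))*(1/7149) = √(64 - 3*(-5))*(1/7149) = √(64 + 15)*(1/7149) = √79*(1/7149) = √79/7149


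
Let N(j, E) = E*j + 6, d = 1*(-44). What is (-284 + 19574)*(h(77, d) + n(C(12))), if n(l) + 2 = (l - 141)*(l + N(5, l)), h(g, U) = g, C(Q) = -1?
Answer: 1446750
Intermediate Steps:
d = -44
N(j, E) = 6 + E*j
n(l) = -2 + (-141 + l)*(6 + 6*l) (n(l) = -2 + (l - 141)*(l + (6 + l*5)) = -2 + (-141 + l)*(l + (6 + 5*l)) = -2 + (-141 + l)*(6 + 6*l))
(-284 + 19574)*(h(77, d) + n(C(12))) = (-284 + 19574)*(77 + (-848 - 840*(-1) + 6*(-1)**2)) = 19290*(77 + (-848 + 840 + 6*1)) = 19290*(77 + (-848 + 840 + 6)) = 19290*(77 - 2) = 19290*75 = 1446750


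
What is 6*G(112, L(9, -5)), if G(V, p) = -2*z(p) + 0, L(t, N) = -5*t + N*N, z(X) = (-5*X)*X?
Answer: 24000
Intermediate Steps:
z(X) = -5*X²
L(t, N) = N² - 5*t (L(t, N) = -5*t + N² = N² - 5*t)
G(V, p) = 10*p² (G(V, p) = -(-10)*p² + 0 = 10*p² + 0 = 10*p²)
6*G(112, L(9, -5)) = 6*(10*((-5)² - 5*9)²) = 6*(10*(25 - 45)²) = 6*(10*(-20)²) = 6*(10*400) = 6*4000 = 24000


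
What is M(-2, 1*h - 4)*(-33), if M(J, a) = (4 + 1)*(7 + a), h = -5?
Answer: 330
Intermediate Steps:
M(J, a) = 35 + 5*a (M(J, a) = 5*(7 + a) = 35 + 5*a)
M(-2, 1*h - 4)*(-33) = (35 + 5*(1*(-5) - 4))*(-33) = (35 + 5*(-5 - 4))*(-33) = (35 + 5*(-9))*(-33) = (35 - 45)*(-33) = -10*(-33) = 330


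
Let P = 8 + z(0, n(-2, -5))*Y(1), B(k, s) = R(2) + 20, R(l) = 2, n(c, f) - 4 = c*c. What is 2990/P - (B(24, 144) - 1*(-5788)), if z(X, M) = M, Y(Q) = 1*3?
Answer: -91465/16 ≈ -5716.6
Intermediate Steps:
n(c, f) = 4 + c² (n(c, f) = 4 + c*c = 4 + c²)
Y(Q) = 3
B(k, s) = 22 (B(k, s) = 2 + 20 = 22)
P = 32 (P = 8 + (4 + (-2)²)*3 = 8 + (4 + 4)*3 = 8 + 8*3 = 8 + 24 = 32)
2990/P - (B(24, 144) - 1*(-5788)) = 2990/32 - (22 - 1*(-5788)) = 2990*(1/32) - (22 + 5788) = 1495/16 - 1*5810 = 1495/16 - 5810 = -91465/16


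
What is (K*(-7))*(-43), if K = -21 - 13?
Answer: -10234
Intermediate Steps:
K = -34
(K*(-7))*(-43) = -34*(-7)*(-43) = 238*(-43) = -10234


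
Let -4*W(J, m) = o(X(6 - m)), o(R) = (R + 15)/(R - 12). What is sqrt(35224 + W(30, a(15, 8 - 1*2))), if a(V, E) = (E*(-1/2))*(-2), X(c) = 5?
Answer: 3*sqrt(191779)/7 ≈ 187.68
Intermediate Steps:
o(R) = (15 + R)/(-12 + R)
a(V, E) = E (a(V, E) = (E*(-1*1/2))*(-2) = (E*(-1/2))*(-2) = -E/2*(-2) = E)
W(J, m) = 5/7 (W(J, m) = -(15 + 5)/(4*(-12 + 5)) = -20/(4*(-7)) = -(-1)*20/28 = -1/4*(-20/7) = 5/7)
sqrt(35224 + W(30, a(15, 8 - 1*2))) = sqrt(35224 + 5/7) = sqrt(246573/7) = 3*sqrt(191779)/7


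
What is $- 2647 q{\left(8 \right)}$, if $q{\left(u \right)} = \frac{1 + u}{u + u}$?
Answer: $- \frac{23823}{16} \approx -1488.9$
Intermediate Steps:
$q{\left(u \right)} = \frac{1 + u}{2 u}$
$- 2647 q{\left(8 \right)} = - 2647 \frac{1 + 8}{2 \cdot 8} = - 2647 \cdot \frac{1}{2} \cdot \frac{1}{8} \cdot 9 = \left(-2647\right) \frac{9}{16} = - \frac{23823}{16}$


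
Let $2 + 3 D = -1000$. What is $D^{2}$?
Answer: $111556$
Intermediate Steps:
$D = -334$ ($D = - \frac{2}{3} + \frac{1}{3} \left(-1000\right) = - \frac{2}{3} - \frac{1000}{3} = -334$)
$D^{2} = \left(-334\right)^{2} = 111556$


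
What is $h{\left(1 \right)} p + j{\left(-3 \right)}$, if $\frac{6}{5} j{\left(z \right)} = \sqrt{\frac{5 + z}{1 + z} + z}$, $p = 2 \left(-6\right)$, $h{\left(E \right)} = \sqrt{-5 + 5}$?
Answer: $\frac{5 i}{3} \approx 1.6667 i$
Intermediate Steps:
$h{\left(E \right)} = 0$ ($h{\left(E \right)} = \sqrt{0} = 0$)
$p = -12$
$j{\left(z \right)} = \frac{5 \sqrt{z + \frac{5 + z}{1 + z}}}{6}$ ($j{\left(z \right)} = \frac{5 \sqrt{\frac{5 + z}{1 + z} + z}}{6} = \frac{5 \sqrt{z + \frac{5 + z}{1 + z}}}{6}$)
$h{\left(1 \right)} p + j{\left(-3 \right)} = 0 \left(-12\right) + \frac{5 \sqrt{\frac{5 - 3 - 3 \left(1 - 3\right)}{1 - 3}}}{6} = 0 + \frac{5 \sqrt{\frac{5 - 3 - -6}{-2}}}{6} = 0 + \frac{5 \sqrt{- \frac{5 - 3 + 6}{2}}}{6} = 0 + \frac{5 \sqrt{\left(- \frac{1}{2}\right) 8}}{6} = 0 + \frac{5 \sqrt{-4}}{6} = 0 + \frac{5 \cdot 2 i}{6} = 0 + \frac{5 i}{3} = \frac{5 i}{3}$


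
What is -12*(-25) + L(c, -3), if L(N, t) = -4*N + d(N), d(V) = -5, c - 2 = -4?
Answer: 303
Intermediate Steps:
c = -2 (c = 2 - 4 = -2)
L(N, t) = -5 - 4*N (L(N, t) = -4*N - 5 = -5 - 4*N)
-12*(-25) + L(c, -3) = -12*(-25) + (-5 - 4*(-2)) = 300 + (-5 + 8) = 300 + 3 = 303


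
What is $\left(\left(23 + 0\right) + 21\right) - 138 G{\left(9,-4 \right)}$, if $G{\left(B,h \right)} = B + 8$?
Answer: $-2302$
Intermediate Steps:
$G{\left(B,h \right)} = 8 + B$
$\left(\left(23 + 0\right) + 21\right) - 138 G{\left(9,-4 \right)} = \left(\left(23 + 0\right) + 21\right) - 138 \left(8 + 9\right) = \left(23 + 21\right) - 2346 = 44 - 2346 = -2302$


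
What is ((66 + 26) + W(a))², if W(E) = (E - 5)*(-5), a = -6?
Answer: 21609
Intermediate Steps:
W(E) = 25 - 5*E (W(E) = (-5 + E)*(-5) = 25 - 5*E)
((66 + 26) + W(a))² = ((66 + 26) + (25 - 5*(-6)))² = (92 + (25 + 30))² = (92 + 55)² = 147² = 21609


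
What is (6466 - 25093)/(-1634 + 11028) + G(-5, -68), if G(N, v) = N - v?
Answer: 81885/1342 ≈ 61.017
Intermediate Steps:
(6466 - 25093)/(-1634 + 11028) + G(-5, -68) = (6466 - 25093)/(-1634 + 11028) + (-5 - 1*(-68)) = -18627/9394 + (-5 + 68) = -18627*1/9394 + 63 = -2661/1342 + 63 = 81885/1342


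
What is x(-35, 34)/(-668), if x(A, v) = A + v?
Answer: 1/668 ≈ 0.0014970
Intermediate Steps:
x(-35, 34)/(-668) = (-35 + 34)/(-668) = -1*(-1/668) = 1/668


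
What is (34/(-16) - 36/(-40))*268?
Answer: -3283/10 ≈ -328.30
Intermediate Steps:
(34/(-16) - 36/(-40))*268 = (34*(-1/16) - 36*(-1/40))*268 = (-17/8 + 9/10)*268 = -49/40*268 = -3283/10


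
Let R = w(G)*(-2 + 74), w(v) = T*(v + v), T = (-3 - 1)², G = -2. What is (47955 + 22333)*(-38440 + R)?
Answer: -3025757824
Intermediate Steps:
T = 16 (T = (-4)² = 16)
w(v) = 32*v (w(v) = 16*(v + v) = 16*(2*v) = 32*v)
R = -4608 (R = (32*(-2))*(-2 + 74) = -64*72 = -4608)
(47955 + 22333)*(-38440 + R) = (47955 + 22333)*(-38440 - 4608) = 70288*(-43048) = -3025757824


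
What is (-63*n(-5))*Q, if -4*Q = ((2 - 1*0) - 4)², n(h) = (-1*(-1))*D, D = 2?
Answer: 126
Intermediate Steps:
n(h) = 2 (n(h) = -1*(-1)*2 = 1*2 = 2)
Q = -1 (Q = -((2 - 1*0) - 4)²/4 = -((2 + 0) - 4)²/4 = -(2 - 4)²/4 = -¼*(-2)² = -¼*4 = -1)
(-63*n(-5))*Q = -63*2*(-1) = -126*(-1) = 126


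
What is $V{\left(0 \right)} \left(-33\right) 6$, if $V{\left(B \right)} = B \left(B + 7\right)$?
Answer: $0$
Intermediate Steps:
$V{\left(B \right)} = B \left(7 + B\right)$
$V{\left(0 \right)} \left(-33\right) 6 = 0 \left(7 + 0\right) \left(-33\right) 6 = 0 \cdot 7 \left(-33\right) 6 = 0 \left(-33\right) 6 = 0 \cdot 6 = 0$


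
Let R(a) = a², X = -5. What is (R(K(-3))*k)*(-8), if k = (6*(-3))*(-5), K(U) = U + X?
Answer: -46080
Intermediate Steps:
K(U) = -5 + U (K(U) = U - 5 = -5 + U)
k = 90 (k = -18*(-5) = 90)
(R(K(-3))*k)*(-8) = ((-5 - 3)²*90)*(-8) = ((-8)²*90)*(-8) = (64*90)*(-8) = 5760*(-8) = -46080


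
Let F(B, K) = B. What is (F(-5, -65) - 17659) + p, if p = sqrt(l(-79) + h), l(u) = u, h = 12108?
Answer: -17664 + sqrt(12029) ≈ -17554.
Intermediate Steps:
p = sqrt(12029) (p = sqrt(-79 + 12108) = sqrt(12029) ≈ 109.68)
(F(-5, -65) - 17659) + p = (-5 - 17659) + sqrt(12029) = -17664 + sqrt(12029)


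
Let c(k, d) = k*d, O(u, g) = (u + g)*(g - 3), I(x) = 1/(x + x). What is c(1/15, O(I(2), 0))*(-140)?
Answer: 7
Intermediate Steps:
I(x) = 1/(2*x)
O(u, g) = (-3 + g)*(g + u) (O(u, g) = (g + u)*(-3 + g) = (-3 + g)*(g + u))
c(k, d) = d*k
c(1/15, O(I(2), 0))*(-140) = ((0² - 3*0 - 3/(2*2) + 0*((½)/2))/15)*(-140) = ((0 + 0 - 3/(2*2) + 0*((½)*(½)))*(1/15))*(-140) = ((0 + 0 - 3*¼ + 0*(¼))*(1/15))*(-140) = ((0 + 0 - ¾ + 0)*(1/15))*(-140) = -¾*1/15*(-140) = -1/20*(-140) = 7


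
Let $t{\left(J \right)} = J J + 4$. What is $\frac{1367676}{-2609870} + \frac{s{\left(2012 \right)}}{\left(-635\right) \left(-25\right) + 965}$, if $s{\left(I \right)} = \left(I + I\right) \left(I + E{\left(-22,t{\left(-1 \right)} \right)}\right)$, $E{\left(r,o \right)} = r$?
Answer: $\frac{260952261592}{549377635} \approx 475.0$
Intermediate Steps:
$t{\left(J \right)} = 4 + J^{2}$ ($t{\left(J \right)} = J^{2} + 4 = 4 + J^{2}$)
$s{\left(I \right)} = 2 I \left(-22 + I\right)$ ($s{\left(I \right)} = \left(I + I\right) \left(I - 22\right) = 2 I \left(-22 + I\right)$)
$\frac{1367676}{-2609870} + \frac{s{\left(2012 \right)}}{\left(-635\right) \left(-25\right) + 965} = \frac{1367676}{-2609870} + \frac{2 \cdot 2012 \left(-22 + 2012\right)}{\left(-635\right) \left(-25\right) + 965} = 1367676 \left(- \frac{1}{2609870}\right) + \frac{2 \cdot 2012 \cdot 1990}{15875 + 965} = - \frac{683838}{1304935} + \frac{8007760}{16840} = - \frac{683838}{1304935} + 8007760 \cdot \frac{1}{16840} = - \frac{683838}{1304935} + \frac{200194}{421} = \frac{260952261592}{549377635}$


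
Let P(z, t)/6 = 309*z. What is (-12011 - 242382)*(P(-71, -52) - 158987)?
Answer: 73931948053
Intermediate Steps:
P(z, t) = 1854*z (P(z, t) = 6*(309*z) = 1854*z)
(-12011 - 242382)*(P(-71, -52) - 158987) = (-12011 - 242382)*(1854*(-71) - 158987) = -254393*(-131634 - 158987) = -254393*(-290621) = 73931948053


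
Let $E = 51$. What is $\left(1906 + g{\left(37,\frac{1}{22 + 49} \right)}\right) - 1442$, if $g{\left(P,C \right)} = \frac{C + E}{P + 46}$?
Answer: $\frac{2737974}{5893} \approx 464.61$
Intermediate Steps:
$g{\left(P,C \right)} = \frac{51 + C}{46 + P}$ ($g{\left(P,C \right)} = \frac{C + 51}{P + 46} = \frac{51 + C}{46 + P}$)
$\left(1906 + g{\left(37,\frac{1}{22 + 49} \right)}\right) - 1442 = \left(1906 + \frac{51 + \frac{1}{22 + 49}}{46 + 37}\right) - 1442 = \left(1906 + \frac{51 + \frac{1}{71}}{83}\right) - 1442 = \left(1906 + \frac{1}{83} \cdot \frac{3622}{71}\right) - 1442 = \left(1906 + \frac{3622}{5893}\right) - 1442 = \frac{11235680}{5893} - 1442 = \frac{2737974}{5893}$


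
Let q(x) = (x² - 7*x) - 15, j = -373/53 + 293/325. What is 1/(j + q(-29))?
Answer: 17225/17618829 ≈ 0.00097765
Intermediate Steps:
j = -105696/17225 (j = -373*1/53 + 293*(1/325) = -373/53 + 293/325 = -105696/17225 ≈ -6.1362)
q(x) = -15 + x² - 7*x
1/(j + q(-29)) = 1/(-105696/17225 + (-15 + (-29)² - 7*(-29))) = 1/(-105696/17225 + (-15 + 841 + 203)) = 1/(-105696/17225 + 1029) = 1/(17618829/17225) = 17225/17618829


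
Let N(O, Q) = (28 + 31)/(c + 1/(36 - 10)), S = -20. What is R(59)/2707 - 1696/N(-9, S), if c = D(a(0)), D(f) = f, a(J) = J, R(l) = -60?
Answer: -2341556/2076269 ≈ -1.1278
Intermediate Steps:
c = 0
N(O, Q) = 1534 (N(O, Q) = (28 + 31)/(0 + 1/(36 - 10)) = 59/(0 + 1/26) = 59/(1/26) = 59*26 = 1534)
R(59)/2707 - 1696/N(-9, S) = -60/2707 - 1696/1534 = -60*1/2707 - 1696*1/1534 = -60/2707 - 848/767 = -2341556/2076269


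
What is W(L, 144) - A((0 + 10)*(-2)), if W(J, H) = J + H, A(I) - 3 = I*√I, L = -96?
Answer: 45 + 40*I*√5 ≈ 45.0 + 89.443*I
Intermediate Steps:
A(I) = 3 + I^(3/2) (A(I) = 3 + I*√I = 3 + I^(3/2))
W(J, H) = H + J
W(L, 144) - A((0 + 10)*(-2)) = (144 - 96) - (3 + ((0 + 10)*(-2))^(3/2)) = 48 - (3 + (10*(-2))^(3/2)) = 48 - (3 + (-20)^(3/2)) = 48 - (3 - 40*I*√5) = 48 + (-3 + 40*I*√5) = 45 + 40*I*√5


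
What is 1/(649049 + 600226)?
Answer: 1/1249275 ≈ 8.0046e-7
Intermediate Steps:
1/(649049 + 600226) = 1/1249275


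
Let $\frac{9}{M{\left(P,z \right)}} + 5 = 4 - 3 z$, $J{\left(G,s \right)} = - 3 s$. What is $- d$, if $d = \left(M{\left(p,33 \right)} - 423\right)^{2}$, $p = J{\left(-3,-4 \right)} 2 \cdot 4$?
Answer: $- \frac{1790051481}{10000} \approx -1.7901 \cdot 10^{5}$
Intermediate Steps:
$p = 96$ ($p = \left(-3\right) \left(-4\right) 2 \cdot 4 = 12 \cdot 2 \cdot 4 = 24 \cdot 4 = 96$)
$M{\left(P,z \right)} = \frac{9}{-1 - 3 z}$ ($M{\left(P,z \right)} = \frac{9}{-5 - \left(-4 + 3 z\right)} = \frac{9}{-1 - 3 z}$)
$d = \frac{1790051481}{10000}$ ($d = \left(- \frac{9}{1 + 3 \cdot 33} - 423\right)^{2} = \left(- \frac{9}{1 + 99} - 423\right)^{2} = \left(- \frac{9}{100} - 423\right)^{2} = \left(- \frac{42309}{100}\right)^{2} = \frac{1790051481}{10000} \approx 1.7901 \cdot 10^{5}$)
$- d = \left(-1\right) \frac{1790051481}{10000} = - \frac{1790051481}{10000}$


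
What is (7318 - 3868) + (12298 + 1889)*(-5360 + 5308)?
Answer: -734274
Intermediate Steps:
(7318 - 3868) + (12298 + 1889)*(-5360 + 5308) = 3450 + 14187*(-52) = 3450 - 737724 = -734274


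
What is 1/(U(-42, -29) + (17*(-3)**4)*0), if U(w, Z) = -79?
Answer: -1/79 ≈ -0.012658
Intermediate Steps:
1/(U(-42, -29) + (17*(-3)**4)*0) = 1/(-79 + (17*(-3)**4)*0) = 1/(-79 + (17*81)*0) = 1/(-79 + 1377*0) = 1/(-79 + 0) = 1/(-79) = -1/79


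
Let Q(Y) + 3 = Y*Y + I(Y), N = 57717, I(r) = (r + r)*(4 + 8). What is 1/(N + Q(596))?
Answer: 1/427234 ≈ 2.3406e-6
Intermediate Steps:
I(r) = 24*r (I(r) = (2*r)*12 = 24*r)
Q(Y) = -3 + Y² + 24*Y (Q(Y) = -3 + (Y*Y + 24*Y) = -3 + (Y² + 24*Y) = -3 + Y² + 24*Y)
1/(N + Q(596)) = 1/(57717 + (-3 + 596² + 24*596)) = 1/(57717 + (-3 + 355216 + 14304)) = 1/(57717 + 369517) = 1/427234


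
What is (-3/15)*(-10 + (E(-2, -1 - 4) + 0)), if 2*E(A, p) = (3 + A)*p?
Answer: 5/2 ≈ 2.5000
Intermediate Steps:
E(A, p) = p*(3 + A)/2 (E(A, p) = ((3 + A)*p)/2 = (p*(3 + A))/2 = p*(3 + A)/2)
(-3/15)*(-10 + (E(-2, -1 - 4) + 0)) = (-3/15)*(-10 + ((-1 - 4)*(3 - 2)/2 + 0)) = (-3*1/15)*(-10 + ((½)*(-5)*1 + 0)) = -(-10 + (-5/2 + 0))/5 = -(-10 - 5/2)/5 = -⅕*(-25/2) = 5/2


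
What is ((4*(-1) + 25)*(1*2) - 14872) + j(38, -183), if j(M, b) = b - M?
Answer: -15051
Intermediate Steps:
((4*(-1) + 25)*(1*2) - 14872) + j(38, -183) = ((4*(-1) + 25)*(1*2) - 14872) + (-183 - 1*38) = ((-4 + 25)*2 - 14872) + (-183 - 38) = (21*2 - 14872) - 221 = (42 - 14872) - 221 = -14830 - 221 = -15051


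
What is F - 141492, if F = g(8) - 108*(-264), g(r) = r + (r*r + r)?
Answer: -112900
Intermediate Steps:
g(r) = r² + 2*r (g(r) = r + (r² + r) = r + (r + r²) = r² + 2*r)
F = 28592 (F = 8*(2 + 8) - 108*(-264) = 8*10 + 28512 = 80 + 28512 = 28592)
F - 141492 = 28592 - 141492 = -112900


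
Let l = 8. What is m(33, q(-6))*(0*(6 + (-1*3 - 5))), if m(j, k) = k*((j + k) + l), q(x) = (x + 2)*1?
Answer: 0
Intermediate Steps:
q(x) = 2 + x (q(x) = (2 + x)*1 = 2 + x)
m(j, k) = k*(8 + j + k) (m(j, k) = k*((j + k) + 8) = k*(8 + j + k))
m(33, q(-6))*(0*(6 + (-1*3 - 5))) = ((2 - 6)*(8 + 33 + (2 - 6)))*(0*(6 + (-1*3 - 5))) = (-4*(8 + 33 - 4))*(0*(6 + (-3 - 5))) = (-4*37)*(0*(6 - 8)) = -0*(-2) = -148*0 = 0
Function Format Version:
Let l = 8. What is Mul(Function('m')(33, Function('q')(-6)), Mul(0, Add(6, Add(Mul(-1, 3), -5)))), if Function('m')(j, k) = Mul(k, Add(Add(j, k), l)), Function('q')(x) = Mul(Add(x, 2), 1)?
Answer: 0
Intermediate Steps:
Function('q')(x) = Add(2, x) (Function('q')(x) = Mul(Add(2, x), 1) = Add(2, x))
Function('m')(j, k) = Mul(k, Add(8, j, k)) (Function('m')(j, k) = Mul(k, Add(Add(j, k), 8)) = Mul(k, Add(8, j, k)))
Mul(Function('m')(33, Function('q')(-6)), Mul(0, Add(6, Add(Mul(-1, 3), -5)))) = Mul(Mul(Add(2, -6), Add(8, 33, Add(2, -6))), Mul(0, Add(6, Add(Mul(-1, 3), -5)))) = Mul(Mul(-4, Add(8, 33, -4)), Mul(0, Add(6, Add(-3, -5)))) = Mul(Mul(-4, 37), Mul(0, Add(6, -8))) = Mul(-148, Mul(0, -2)) = Mul(-148, 0) = 0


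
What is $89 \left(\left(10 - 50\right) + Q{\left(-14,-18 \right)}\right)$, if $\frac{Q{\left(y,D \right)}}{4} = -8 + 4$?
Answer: $-4984$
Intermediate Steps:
$Q{\left(y,D \right)} = -16$ ($Q{\left(y,D \right)} = 4 \left(-8 + 4\right) = 4 \left(-4\right) = -16$)
$89 \left(\left(10 - 50\right) + Q{\left(-14,-18 \right)}\right) = 89 \left(\left(10 - 50\right) - 16\right) = 89 \left(-40 - 16\right) = 89 \left(-56\right) = -4984$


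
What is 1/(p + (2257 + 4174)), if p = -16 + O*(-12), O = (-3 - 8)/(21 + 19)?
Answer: 10/64183 ≈ 0.00015580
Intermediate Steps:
O = -11/40 ≈ -0.27500
p = -127/10 (p = -16 - 11/40*(-12) = -16 + 33/10 = -127/10 ≈ -12.700)
1/(p + (2257 + 4174)) = 1/(-127/10 + (2257 + 4174)) = 1/(-127/10 + 6431) = 1/(64183/10) = 10/64183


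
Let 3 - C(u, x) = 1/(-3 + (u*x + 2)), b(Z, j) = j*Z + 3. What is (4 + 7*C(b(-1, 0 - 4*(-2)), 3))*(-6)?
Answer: -1221/8 ≈ -152.63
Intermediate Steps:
b(Z, j) = 3 + Z*j (b(Z, j) = Z*j + 3 = 3 + Z*j)
C(u, x) = 3 - 1/(-1 + u*x) (C(u, x) = 3 - 1/(-3 + (u*x + 2)) = 3 - 1/(-3 + (2 + u*x)) = 3 - 1/(-1 + u*x))
(4 + 7*C(b(-1, 0 - 4*(-2)), 3))*(-6) = (4 + 7*((-4 + 3*(3 - (0 - 4*(-2)))*3)/(-1 + (3 - (0 - 4*(-2)))*3)))*(-6) = (4 + 7*((-4 + 3*(3 - (0 + 8))*3)/(-1 + (3 - (0 + 8))*3)))*(-6) = (4 + 7*((-4 + 3*(3 - 1*8)*3)/(-1 + (3 - 1*8)*3)))*(-6) = (4 + 7*((-4 + 3*(3 - 8)*3)/(-1 + (3 - 8)*3)))*(-6) = (4 + 7*((-4 + 3*(-5)*3)/(-1 - 5*3)))*(-6) = (4 + 7*((-4 - 45)/(-1 - 15)))*(-6) = (4 + 7*(-49/(-16)))*(-6) = (4 + 7*(-1/16*(-49)))*(-6) = (4 + 7*(49/16))*(-6) = (4 + 343/16)*(-6) = (407/16)*(-6) = -1221/8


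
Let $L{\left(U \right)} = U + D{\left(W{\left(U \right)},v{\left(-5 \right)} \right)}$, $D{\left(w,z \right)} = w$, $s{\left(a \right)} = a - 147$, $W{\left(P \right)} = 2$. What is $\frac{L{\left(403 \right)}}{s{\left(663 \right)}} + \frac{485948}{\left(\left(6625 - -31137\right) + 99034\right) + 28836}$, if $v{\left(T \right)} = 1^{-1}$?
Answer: $\frac{6621461}{1780544} \approx 3.7188$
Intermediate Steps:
$v{\left(T \right)} = 1$
$s{\left(a \right)} = -147 + a$
$L{\left(U \right)} = 2 + U$ ($L{\left(U \right)} = U + 2 = 2 + U$)
$\frac{L{\left(403 \right)}}{s{\left(663 \right)}} + \frac{485948}{\left(\left(6625 - -31137\right) + 99034\right) + 28836} = \frac{2 + 403}{-147 + 663} + \frac{485948}{\left(\left(6625 - -31137\right) + 99034\right) + 28836} = \frac{405}{516} + \frac{485948}{\left(\left(6625 + 31137\right) + 99034\right) + 28836} = 405 \cdot \frac{1}{516} + \frac{485948}{\left(37762 + 99034\right) + 28836} = \frac{135}{172} + \frac{485948}{136796 + 28836} = \frac{135}{172} + \frac{485948}{165632} = \frac{135}{172} + 485948 \cdot \frac{1}{165632} = \frac{135}{172} + \frac{121487}{41408} = \frac{6621461}{1780544}$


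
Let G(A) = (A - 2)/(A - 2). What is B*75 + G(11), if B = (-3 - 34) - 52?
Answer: -6674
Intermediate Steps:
B = -89 (B = -37 - 52 = -89)
G(A) = 1 (G(A) = (-2 + A)/(-2 + A) = 1)
B*75 + G(11) = -89*75 + 1 = -6675 + 1 = -6674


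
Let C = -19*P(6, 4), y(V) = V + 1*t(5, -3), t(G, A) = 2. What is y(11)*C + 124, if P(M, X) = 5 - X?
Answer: -123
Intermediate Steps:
y(V) = 2 + V (y(V) = V + 1*2 = V + 2 = 2 + V)
C = -19 (C = -19*(5 - 1*4) = -19*(5 - 4) = -19*1 = -19)
y(11)*C + 124 = (2 + 11)*(-19) + 124 = 13*(-19) + 124 = -247 + 124 = -123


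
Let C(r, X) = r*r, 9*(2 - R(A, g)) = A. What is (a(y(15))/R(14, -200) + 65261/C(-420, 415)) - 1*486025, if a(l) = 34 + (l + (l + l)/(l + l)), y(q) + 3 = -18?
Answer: -12247026877/25200 ≈ -4.8599e+5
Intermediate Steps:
R(A, g) = 2 - A/9
C(r, X) = r²
y(q) = -21 (y(q) = -3 - 18 = -21)
a(l) = 35 + l (a(l) = 34 + (l + (2*l)/((2*l))) = 34 + (l + (2*l)*(1/(2*l))) = 34 + (l + 1) = 34 + (1 + l) = 35 + l)
(a(y(15))/R(14, -200) + 65261/C(-420, 415)) - 1*486025 = ((35 - 21)/(2 - ⅑*14) + 65261/((-420)²)) - 1*486025 = (14/(2 - 14/9) + 65261/176400) - 486025 = (14/(4/9) + 65261*(1/176400)) - 486025 = (14*(9/4) + 9323/25200) - 486025 = (63/2 + 9323/25200) - 486025 = 803123/25200 - 486025 = -12247026877/25200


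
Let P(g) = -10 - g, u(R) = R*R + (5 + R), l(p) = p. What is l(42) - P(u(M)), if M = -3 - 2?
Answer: 77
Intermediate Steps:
M = -5
u(R) = 5 + R + R² (u(R) = R² + (5 + R) = 5 + R + R²)
l(42) - P(u(M)) = 42 - (-10 - (5 - 5 + (-5)²)) = 42 - (-10 - (5 - 5 + 25)) = 42 - (-10 - 1*25) = 42 - (-10 - 25) = 42 - 1*(-35) = 42 + 35 = 77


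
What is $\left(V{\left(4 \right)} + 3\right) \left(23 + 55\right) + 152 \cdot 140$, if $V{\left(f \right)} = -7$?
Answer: $20968$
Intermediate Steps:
$\left(V{\left(4 \right)} + 3\right) \left(23 + 55\right) + 152 \cdot 140 = \left(-7 + 3\right) \left(23 + 55\right) + 152 \cdot 140 = \left(-4\right) 78 + 21280 = -312 + 21280 = 20968$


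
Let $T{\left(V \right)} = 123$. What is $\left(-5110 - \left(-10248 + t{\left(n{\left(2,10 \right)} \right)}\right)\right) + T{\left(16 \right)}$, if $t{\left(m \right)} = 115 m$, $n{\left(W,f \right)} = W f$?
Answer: $2961$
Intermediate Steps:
$\left(-5110 - \left(-10248 + t{\left(n{\left(2,10 \right)} \right)}\right)\right) + T{\left(16 \right)} = \left(-5110 + \left(10248 - 115 \cdot 2 \cdot 10\right)\right) + 123 = \left(-5110 + \left(10248 - 115 \cdot 20\right)\right) + 123 = \left(-5110 + \left(10248 - 2300\right)\right) + 123 = \left(-5110 + 7948\right) + 123 = 2838 + 123 = 2961$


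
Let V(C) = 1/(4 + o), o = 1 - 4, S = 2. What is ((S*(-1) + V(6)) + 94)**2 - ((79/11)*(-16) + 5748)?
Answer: 33175/11 ≈ 3015.9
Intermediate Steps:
o = -3
V(C) = 1 (V(C) = 1/(4 - 3) = 1/1 = 1)
((S*(-1) + V(6)) + 94)**2 - ((79/11)*(-16) + 5748) = ((2*(-1) + 1) + 94)**2 - ((79/11)*(-16) + 5748) = ((-2 + 1) + 94)**2 - ((79*(1/11))*(-16) + 5748) = (-1 + 94)**2 - ((79/11)*(-16) + 5748) = 93**2 - (-1264/11 + 5748) = 8649 - 1*61964/11 = 8649 - 61964/11 = 33175/11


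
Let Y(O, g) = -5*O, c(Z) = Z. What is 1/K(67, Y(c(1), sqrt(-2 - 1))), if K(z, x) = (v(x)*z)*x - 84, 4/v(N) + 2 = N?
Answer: 7/752 ≈ 0.0093085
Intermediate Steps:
v(N) = 4/(-2 + N)
K(z, x) = -84 + 4*x*z/(-2 + x) (K(z, x) = ((4/(-2 + x))*z)*x - 84 = (4*z/(-2 + x))*x - 84 = 4*x*z/(-2 + x) - 84 = -84 + 4*x*z/(-2 + x))
1/K(67, Y(c(1), sqrt(-2 - 1))) = 1/(4*(42 - (-105) - 5*1*67)/(-2 - 5*1)) = 1/(4*(42 - 21*(-5) - 5*67)/(-2 - 5)) = 1/(4*(42 + 105 - 335)/(-7)) = 1/(4*(-1/7)*(-188)) = 1/(752/7) = 7/752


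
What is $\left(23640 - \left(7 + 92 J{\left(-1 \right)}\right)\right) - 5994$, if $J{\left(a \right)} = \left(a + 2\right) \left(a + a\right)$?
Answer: $17823$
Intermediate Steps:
$J{\left(a \right)} = 2 a \left(2 + a\right)$ ($J{\left(a \right)} = \left(2 + a\right) 2 a = 2 a \left(2 + a\right)$)
$\left(23640 - \left(7 + 92 J{\left(-1 \right)}\right)\right) - 5994 = \left(23640 - \left(7 + 92 \cdot 2 \left(-1\right) \left(2 - 1\right)\right)\right) - 5994 = \left(23640 - \left(7 + 92 \cdot 2 \left(-1\right) 1\right)\right) - 5994 = \left(23640 - -177\right) - 5994 = \left(23640 + \left(184 - 7\right)\right) - 5994 = \left(23640 + 177\right) - 5994 = 23817 - 5994 = 17823$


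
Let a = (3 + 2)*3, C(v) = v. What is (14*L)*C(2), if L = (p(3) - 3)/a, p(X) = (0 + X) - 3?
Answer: -28/5 ≈ -5.6000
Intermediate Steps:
p(X) = -3 + X (p(X) = X - 3 = -3 + X)
a = 15 (a = 5*3 = 15)
L = -⅕ (L = ((-3 + 3) - 3)/15 = (0 - 3)*(1/15) = -3*1/15 = -⅕ ≈ -0.20000)
(14*L)*C(2) = (14*(-⅕))*2 = -14/5*2 = -28/5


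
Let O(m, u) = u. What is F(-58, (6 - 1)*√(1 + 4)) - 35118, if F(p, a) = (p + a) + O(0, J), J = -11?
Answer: -35187 + 5*√5 ≈ -35176.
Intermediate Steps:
F(p, a) = -11 + a + p (F(p, a) = (p + a) - 11 = (a + p) - 11 = -11 + a + p)
F(-58, (6 - 1)*√(1 + 4)) - 35118 = (-11 + (6 - 1)*√(1 + 4) - 58) - 35118 = (-11 + 5*√5 - 58) - 35118 = (-69 + 5*√5) - 35118 = -35187 + 5*√5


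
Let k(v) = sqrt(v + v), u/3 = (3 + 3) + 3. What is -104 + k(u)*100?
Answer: -104 + 300*sqrt(6) ≈ 630.85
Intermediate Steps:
u = 27 (u = 3*((3 + 3) + 3) = 3*(6 + 3) = 3*9 = 27)
k(v) = sqrt(2)*sqrt(v) (k(v) = sqrt(2*v) = sqrt(2)*sqrt(v))
-104 + k(u)*100 = -104 + (sqrt(2)*sqrt(27))*100 = -104 + (sqrt(2)*(3*sqrt(3)))*100 = -104 + (3*sqrt(6))*100 = -104 + 300*sqrt(6)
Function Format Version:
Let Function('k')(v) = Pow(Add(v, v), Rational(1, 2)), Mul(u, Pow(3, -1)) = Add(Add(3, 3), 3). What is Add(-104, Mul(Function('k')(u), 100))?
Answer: Add(-104, Mul(300, Pow(6, Rational(1, 2)))) ≈ 630.85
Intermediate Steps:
u = 27 (u = Mul(3, Add(Add(3, 3), 3)) = Mul(3, Add(6, 3)) = Mul(3, 9) = 27)
Function('k')(v) = Mul(Pow(2, Rational(1, 2)), Pow(v, Rational(1, 2))) (Function('k')(v) = Pow(Mul(2, v), Rational(1, 2)) = Mul(Pow(2, Rational(1, 2)), Pow(v, Rational(1, 2))))
Add(-104, Mul(Function('k')(u), 100)) = Add(-104, Mul(Mul(Pow(2, Rational(1, 2)), Pow(27, Rational(1, 2))), 100)) = Add(-104, Mul(Mul(Pow(2, Rational(1, 2)), Mul(3, Pow(3, Rational(1, 2)))), 100)) = Add(-104, Mul(Mul(3, Pow(6, Rational(1, 2))), 100)) = Add(-104, Mul(300, Pow(6, Rational(1, 2))))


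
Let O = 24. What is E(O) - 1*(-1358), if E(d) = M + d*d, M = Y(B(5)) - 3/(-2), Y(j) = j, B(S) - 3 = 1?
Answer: 3879/2 ≈ 1939.5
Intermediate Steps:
B(S) = 4 (B(S) = 3 + 1 = 4)
M = 11/2 (M = 4 - 3/(-2) = 4 - 3*(-1/2) = 4 + 3/2 = 11/2 ≈ 5.5000)
E(d) = 11/2 + d**2 (E(d) = 11/2 + d*d = 11/2 + d**2)
E(O) - 1*(-1358) = (11/2 + 24**2) - 1*(-1358) = (11/2 + 576) + 1358 = 1163/2 + 1358 = 3879/2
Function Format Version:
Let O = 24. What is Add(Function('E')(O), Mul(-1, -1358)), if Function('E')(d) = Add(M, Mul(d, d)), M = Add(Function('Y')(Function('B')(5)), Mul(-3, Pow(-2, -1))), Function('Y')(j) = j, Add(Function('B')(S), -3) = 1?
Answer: Rational(3879, 2) ≈ 1939.5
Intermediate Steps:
Function('B')(S) = 4 (Function('B')(S) = Add(3, 1) = 4)
M = Rational(11, 2) (M = Add(4, Mul(-3, Pow(-2, -1))) = Add(4, Mul(-3, Rational(-1, 2))) = Add(4, Rational(3, 2)) = Rational(11, 2) ≈ 5.5000)
Function('E')(d) = Add(Rational(11, 2), Pow(d, 2)) (Function('E')(d) = Add(Rational(11, 2), Mul(d, d)) = Add(Rational(11, 2), Pow(d, 2)))
Add(Function('E')(O), Mul(-1, -1358)) = Add(Add(Rational(11, 2), Pow(24, 2)), Mul(-1, -1358)) = Add(Add(Rational(11, 2), 576), 1358) = Add(Rational(1163, 2), 1358) = Rational(3879, 2)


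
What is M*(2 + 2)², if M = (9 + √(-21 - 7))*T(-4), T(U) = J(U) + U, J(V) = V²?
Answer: 1728 + 384*I*√7 ≈ 1728.0 + 1016.0*I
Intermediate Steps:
T(U) = U + U² (T(U) = U² + U = U + U²)
M = 108 + 24*I*√7 (M = (9 + √(-21 - 7))*(-4*(1 - 4)) = (9 + √(-28))*(-4*(-3)) = (9 + 2*I*√7)*12 = 108 + 24*I*√7 ≈ 108.0 + 63.498*I)
M*(2 + 2)² = (108 + 24*I*√7)*(2 + 2)² = (108 + 24*I*√7)*4² = (108 + 24*I*√7)*16 = 1728 + 384*I*√7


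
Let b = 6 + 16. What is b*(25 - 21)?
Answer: 88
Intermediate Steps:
b = 22
b*(25 - 21) = 22*(25 - 21) = 22*4 = 88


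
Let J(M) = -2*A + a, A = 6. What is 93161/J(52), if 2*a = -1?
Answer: -186322/25 ≈ -7452.9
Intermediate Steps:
a = -1/2 (a = (1/2)*(-1) = -1/2 ≈ -0.50000)
J(M) = -25/2 (J(M) = -2*6 - 1/2 = -12 - 1/2 = -25/2)
93161/J(52) = 93161/(-25/2) = 93161*(-2/25) = -186322/25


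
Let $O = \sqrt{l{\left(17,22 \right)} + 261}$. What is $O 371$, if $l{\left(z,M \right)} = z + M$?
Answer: $3710 \sqrt{3} \approx 6425.9$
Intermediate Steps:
$l{\left(z,M \right)} = M + z$
$O = 10 \sqrt{3}$ ($O = \sqrt{\left(22 + 17\right) + 261} = \sqrt{39 + 261} = \sqrt{300} = 10 \sqrt{3} \approx 17.32$)
$O 371 = 10 \sqrt{3} \cdot 371 = 3710 \sqrt{3}$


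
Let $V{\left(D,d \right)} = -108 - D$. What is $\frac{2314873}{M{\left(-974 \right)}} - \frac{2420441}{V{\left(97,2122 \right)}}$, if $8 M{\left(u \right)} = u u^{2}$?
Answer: $\frac{279563614785658}{23677767115} \approx 11807.0$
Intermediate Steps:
$M{\left(u \right)} = \frac{u^{3}}{8}$ ($M{\left(u \right)} = \frac{u u^{2}}{8} = \frac{u^{3}}{8}$)
$\frac{2314873}{M{\left(-974 \right)}} - \frac{2420441}{V{\left(97,2122 \right)}} = \frac{2314873}{\frac{1}{8} \left(-974\right)^{3}} - \frac{2420441}{-108 - 97} = \frac{2314873}{\frac{1}{8} \left(-924010424\right)} - \frac{2420441}{-108 - 97} = \frac{2314873}{-115501303} - \frac{2420441}{-205} = 2314873 \left(- \frac{1}{115501303}\right) - - \frac{2420441}{205} = - \frac{2314873}{115501303} + \frac{2420441}{205} = \frac{279563614785658}{23677767115}$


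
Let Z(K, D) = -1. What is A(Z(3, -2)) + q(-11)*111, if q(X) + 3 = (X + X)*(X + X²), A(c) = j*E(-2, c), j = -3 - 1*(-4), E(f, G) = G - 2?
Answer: -268956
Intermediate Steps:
E(f, G) = -2 + G
j = 1 (j = -3 + 4 = 1)
A(c) = -2 + c (A(c) = 1*(-2 + c) = -2 + c)
q(X) = -3 + 2*X*(X + X²) (q(X) = -3 + (X + X)*(X + X²) = -3 + (2*X)*(X + X²) = -3 + 2*X*(X + X²))
A(Z(3, -2)) + q(-11)*111 = (-2 - 1) + (-3 + 2*(-11)² + 2*(-11)³)*111 = -3 + (-3 + 2*121 + 2*(-1331))*111 = -3 + (-3 + 242 - 2662)*111 = -3 - 2423*111 = -3 - 268953 = -268956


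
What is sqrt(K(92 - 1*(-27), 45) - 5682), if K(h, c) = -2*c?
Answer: 2*I*sqrt(1443) ≈ 75.974*I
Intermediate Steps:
sqrt(K(92 - 1*(-27), 45) - 5682) = sqrt(-2*45 - 5682) = sqrt(-90 - 5682) = sqrt(-5772) = 2*I*sqrt(1443)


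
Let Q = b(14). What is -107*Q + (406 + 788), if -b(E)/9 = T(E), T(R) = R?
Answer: 14676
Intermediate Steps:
b(E) = -9*E
Q = -126 (Q = -9*14 = -126)
-107*Q + (406 + 788) = -107*(-126) + (406 + 788) = 13482 + 1194 = 14676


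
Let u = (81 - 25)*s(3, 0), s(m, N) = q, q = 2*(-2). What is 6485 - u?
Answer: 6709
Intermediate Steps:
q = -4
s(m, N) = -4
u = -224 (u = (81 - 25)*(-4) = 56*(-4) = -224)
6485 - u = 6485 - 1*(-224) = 6485 + 224 = 6709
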